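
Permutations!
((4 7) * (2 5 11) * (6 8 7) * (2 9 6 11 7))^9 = ((2 5 7 4 11 9 6 8))^9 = (2 5 7 4 11 9 6 8)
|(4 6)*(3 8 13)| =|(3 8 13)(4 6)| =6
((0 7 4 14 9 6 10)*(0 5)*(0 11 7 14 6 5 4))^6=((0 14 9 5 11 7)(4 6 10))^6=(14)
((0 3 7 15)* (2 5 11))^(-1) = (0 15 7 3)(2 11 5) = ((0 3 7 15)(2 5 11))^(-1)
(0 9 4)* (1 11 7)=(0 9 4)(1 11 7)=[9, 11, 2, 3, 0, 5, 6, 1, 8, 4, 10, 7]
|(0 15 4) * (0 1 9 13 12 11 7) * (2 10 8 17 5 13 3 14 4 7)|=|(0 15 7)(1 9 3 14 4)(2 10 8 17 5 13 12 11)|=120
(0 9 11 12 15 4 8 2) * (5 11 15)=(0 9 15 4 8 2)(5 11 12)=[9, 1, 0, 3, 8, 11, 6, 7, 2, 15, 10, 12, 5, 13, 14, 4]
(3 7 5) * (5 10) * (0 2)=(0 2)(3 7 10 5)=[2, 1, 0, 7, 4, 3, 6, 10, 8, 9, 5]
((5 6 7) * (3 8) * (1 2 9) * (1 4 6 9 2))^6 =(4 6 7 5 9)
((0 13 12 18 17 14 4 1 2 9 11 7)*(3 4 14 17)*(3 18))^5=(18)(0 1)(2 13)(3 11)(4 7)(9 12)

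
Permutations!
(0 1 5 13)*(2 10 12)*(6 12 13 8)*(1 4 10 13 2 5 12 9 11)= (0 4 10 2 13)(1 12 5 8 6 9 11)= [4, 12, 13, 3, 10, 8, 9, 7, 6, 11, 2, 1, 5, 0]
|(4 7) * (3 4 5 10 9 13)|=7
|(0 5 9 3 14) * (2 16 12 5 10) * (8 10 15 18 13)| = 13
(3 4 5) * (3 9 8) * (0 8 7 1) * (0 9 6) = (0 8 3 4 5 6)(1 9 7) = [8, 9, 2, 4, 5, 6, 0, 1, 3, 7]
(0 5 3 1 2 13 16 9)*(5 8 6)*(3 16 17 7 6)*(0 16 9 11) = (0 8 3 1 2 13 17 7 6 5 9 16 11) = [8, 2, 13, 1, 4, 9, 5, 6, 3, 16, 10, 0, 12, 17, 14, 15, 11, 7]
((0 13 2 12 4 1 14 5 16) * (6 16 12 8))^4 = (0 6 2)(1 4 12 5 14)(8 13 16)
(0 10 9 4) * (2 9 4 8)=(0 10 4)(2 9 8)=[10, 1, 9, 3, 0, 5, 6, 7, 2, 8, 4]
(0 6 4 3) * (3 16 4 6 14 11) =(0 14 11 3)(4 16) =[14, 1, 2, 0, 16, 5, 6, 7, 8, 9, 10, 3, 12, 13, 11, 15, 4]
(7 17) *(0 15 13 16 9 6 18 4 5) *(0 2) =(0 15 13 16 9 6 18 4 5 2)(7 17) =[15, 1, 0, 3, 5, 2, 18, 17, 8, 6, 10, 11, 12, 16, 14, 13, 9, 7, 4]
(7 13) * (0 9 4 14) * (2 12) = (0 9 4 14)(2 12)(7 13) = [9, 1, 12, 3, 14, 5, 6, 13, 8, 4, 10, 11, 2, 7, 0]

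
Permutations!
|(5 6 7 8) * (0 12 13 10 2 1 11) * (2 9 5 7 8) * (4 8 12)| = |(0 4 8 7 2 1 11)(5 6 12 13 10 9)| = 42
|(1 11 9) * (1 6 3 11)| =4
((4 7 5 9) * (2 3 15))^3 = ((2 3 15)(4 7 5 9))^3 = (15)(4 9 5 7)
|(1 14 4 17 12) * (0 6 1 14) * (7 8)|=|(0 6 1)(4 17 12 14)(7 8)|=12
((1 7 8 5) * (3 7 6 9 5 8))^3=((1 6 9 5)(3 7))^3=(1 5 9 6)(3 7)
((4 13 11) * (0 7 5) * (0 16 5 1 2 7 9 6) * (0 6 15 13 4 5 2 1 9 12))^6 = ((0 12)(2 7 9 15 13 11 5 16))^6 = (2 5 13 9)(7 16 11 15)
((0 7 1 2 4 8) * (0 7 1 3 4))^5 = (0 2 1)(3 4 8 7)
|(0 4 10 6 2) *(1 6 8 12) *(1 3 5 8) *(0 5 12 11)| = |(0 4 10 1 6 2 5 8 11)(3 12)| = 18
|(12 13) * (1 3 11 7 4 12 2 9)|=9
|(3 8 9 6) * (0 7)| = 4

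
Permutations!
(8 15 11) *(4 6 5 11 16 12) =[0, 1, 2, 3, 6, 11, 5, 7, 15, 9, 10, 8, 4, 13, 14, 16, 12] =(4 6 5 11 8 15 16 12)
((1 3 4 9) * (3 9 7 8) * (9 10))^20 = (1 9 10)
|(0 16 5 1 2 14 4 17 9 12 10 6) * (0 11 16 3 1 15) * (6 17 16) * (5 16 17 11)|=14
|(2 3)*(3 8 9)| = |(2 8 9 3)| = 4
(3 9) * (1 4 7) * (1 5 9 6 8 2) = (1 4 7 5 9 3 6 8 2) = [0, 4, 1, 6, 7, 9, 8, 5, 2, 3]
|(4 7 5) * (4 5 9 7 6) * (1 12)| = |(1 12)(4 6)(7 9)| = 2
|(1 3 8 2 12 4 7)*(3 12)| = |(1 12 4 7)(2 3 8)| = 12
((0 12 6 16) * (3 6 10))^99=(0 3)(6 12)(10 16)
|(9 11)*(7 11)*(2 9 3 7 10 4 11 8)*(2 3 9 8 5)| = |(2 8 3 7 5)(4 11 9 10)| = 20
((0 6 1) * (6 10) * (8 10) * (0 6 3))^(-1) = ((0 8 10 3)(1 6))^(-1) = (0 3 10 8)(1 6)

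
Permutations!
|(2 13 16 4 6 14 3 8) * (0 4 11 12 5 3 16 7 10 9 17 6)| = 14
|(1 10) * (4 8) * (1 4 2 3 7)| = 7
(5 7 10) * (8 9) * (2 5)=(2 5 7 10)(8 9)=[0, 1, 5, 3, 4, 7, 6, 10, 9, 8, 2]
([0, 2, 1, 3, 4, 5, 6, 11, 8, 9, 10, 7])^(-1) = [0, 2, 1, 3, 4, 5, 6, 11, 8, 9, 10, 7]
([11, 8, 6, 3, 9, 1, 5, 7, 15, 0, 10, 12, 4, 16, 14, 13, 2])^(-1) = (0 9 4 12 11)(1 5 6 2 16 13 15 8)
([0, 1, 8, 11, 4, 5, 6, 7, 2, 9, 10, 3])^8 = (11)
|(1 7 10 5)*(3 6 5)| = |(1 7 10 3 6 5)| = 6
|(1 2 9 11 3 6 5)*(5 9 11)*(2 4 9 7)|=|(1 4 9 5)(2 11 3 6 7)|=20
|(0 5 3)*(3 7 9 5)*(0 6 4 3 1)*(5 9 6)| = |(9)(0 1)(3 5 7 6 4)| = 10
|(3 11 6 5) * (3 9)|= |(3 11 6 5 9)|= 5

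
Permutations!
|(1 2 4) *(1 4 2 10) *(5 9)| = |(1 10)(5 9)| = 2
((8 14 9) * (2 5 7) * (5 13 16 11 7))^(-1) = ((2 13 16 11 7)(8 14 9))^(-1) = (2 7 11 16 13)(8 9 14)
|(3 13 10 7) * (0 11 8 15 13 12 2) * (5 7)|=11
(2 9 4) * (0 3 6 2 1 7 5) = (0 3 6 2 9 4 1 7 5) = [3, 7, 9, 6, 1, 0, 2, 5, 8, 4]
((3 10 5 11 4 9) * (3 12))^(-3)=(3 4 10 9 5 12 11)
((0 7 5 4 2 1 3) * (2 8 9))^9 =((0 7 5 4 8 9 2 1 3))^9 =(9)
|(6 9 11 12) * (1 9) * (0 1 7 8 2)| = |(0 1 9 11 12 6 7 8 2)| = 9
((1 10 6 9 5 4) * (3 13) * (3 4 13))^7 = (13)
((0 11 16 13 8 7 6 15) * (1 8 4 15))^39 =((0 11 16 13 4 15)(1 8 7 6))^39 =(0 13)(1 6 7 8)(4 11)(15 16)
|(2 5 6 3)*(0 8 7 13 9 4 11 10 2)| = 12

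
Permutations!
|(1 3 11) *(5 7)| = 6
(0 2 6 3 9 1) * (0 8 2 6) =(0 6 3 9 1 8 2) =[6, 8, 0, 9, 4, 5, 3, 7, 2, 1]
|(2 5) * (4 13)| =2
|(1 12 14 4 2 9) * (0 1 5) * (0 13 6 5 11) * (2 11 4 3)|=|(0 1 12 14 3 2 9 4 11)(5 13 6)|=9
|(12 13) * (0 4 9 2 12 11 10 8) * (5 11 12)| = |(0 4 9 2 5 11 10 8)(12 13)| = 8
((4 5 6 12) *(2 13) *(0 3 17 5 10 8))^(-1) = (0 8 10 4 12 6 5 17 3)(2 13)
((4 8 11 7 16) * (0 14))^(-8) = (4 11 16 8 7)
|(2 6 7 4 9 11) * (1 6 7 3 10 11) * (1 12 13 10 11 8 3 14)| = |(1 6 14)(2 7 4 9 12 13 10 8 3 11)| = 30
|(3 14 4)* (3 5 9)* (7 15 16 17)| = |(3 14 4 5 9)(7 15 16 17)| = 20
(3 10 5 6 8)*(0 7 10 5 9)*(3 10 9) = (0 7 9)(3 5 6 8 10) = [7, 1, 2, 5, 4, 6, 8, 9, 10, 0, 3]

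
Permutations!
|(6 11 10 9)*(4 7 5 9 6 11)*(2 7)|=8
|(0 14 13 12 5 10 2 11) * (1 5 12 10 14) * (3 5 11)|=|(0 1 11)(2 3 5 14 13 10)|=6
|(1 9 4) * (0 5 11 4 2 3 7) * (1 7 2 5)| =|(0 1 9 5 11 4 7)(2 3)| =14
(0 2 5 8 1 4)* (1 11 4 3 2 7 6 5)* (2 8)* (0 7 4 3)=(0 4 7 6 5 2 1)(3 8 11)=[4, 0, 1, 8, 7, 2, 5, 6, 11, 9, 10, 3]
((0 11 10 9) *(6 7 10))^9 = (0 7)(6 9)(10 11)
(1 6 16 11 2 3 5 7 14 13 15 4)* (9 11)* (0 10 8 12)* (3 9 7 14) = (0 10 8 12)(1 6 16 7 3 5 14 13 15 4)(2 9 11) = [10, 6, 9, 5, 1, 14, 16, 3, 12, 11, 8, 2, 0, 15, 13, 4, 7]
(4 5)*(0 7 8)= (0 7 8)(4 5)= [7, 1, 2, 3, 5, 4, 6, 8, 0]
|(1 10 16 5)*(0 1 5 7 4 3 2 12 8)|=|(0 1 10 16 7 4 3 2 12 8)|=10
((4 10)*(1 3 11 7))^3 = ((1 3 11 7)(4 10))^3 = (1 7 11 3)(4 10)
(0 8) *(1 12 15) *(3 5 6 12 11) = (0 8)(1 11 3 5 6 12 15) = [8, 11, 2, 5, 4, 6, 12, 7, 0, 9, 10, 3, 15, 13, 14, 1]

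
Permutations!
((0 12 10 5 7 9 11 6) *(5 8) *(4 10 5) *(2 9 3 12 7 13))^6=((0 7 3 12 5 13 2 9 11 6)(4 10 8))^6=(0 2 3 11 5)(6 13 7 9 12)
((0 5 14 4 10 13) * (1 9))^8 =(0 14 10)(4 13 5)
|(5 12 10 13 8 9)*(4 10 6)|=|(4 10 13 8 9 5 12 6)|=8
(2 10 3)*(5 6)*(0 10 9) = [10, 1, 9, 2, 4, 6, 5, 7, 8, 0, 3] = (0 10 3 2 9)(5 6)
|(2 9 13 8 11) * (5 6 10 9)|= |(2 5 6 10 9 13 8 11)|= 8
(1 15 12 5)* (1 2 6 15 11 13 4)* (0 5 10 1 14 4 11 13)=[5, 13, 6, 3, 14, 2, 15, 7, 8, 9, 1, 0, 10, 11, 4, 12]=(0 5 2 6 15 12 10 1 13 11)(4 14)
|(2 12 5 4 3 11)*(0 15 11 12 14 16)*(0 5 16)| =5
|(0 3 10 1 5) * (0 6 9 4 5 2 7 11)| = |(0 3 10 1 2 7 11)(4 5 6 9)| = 28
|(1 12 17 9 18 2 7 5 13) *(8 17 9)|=8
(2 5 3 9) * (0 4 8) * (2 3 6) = (0 4 8)(2 5 6)(3 9) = [4, 1, 5, 9, 8, 6, 2, 7, 0, 3]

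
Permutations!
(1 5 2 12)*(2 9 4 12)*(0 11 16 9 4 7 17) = [11, 5, 2, 3, 12, 4, 6, 17, 8, 7, 10, 16, 1, 13, 14, 15, 9, 0] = (0 11 16 9 7 17)(1 5 4 12)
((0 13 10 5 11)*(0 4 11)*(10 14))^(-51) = (0 5 10 14 13)(4 11)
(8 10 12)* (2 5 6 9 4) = [0, 1, 5, 3, 2, 6, 9, 7, 10, 4, 12, 11, 8] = (2 5 6 9 4)(8 10 12)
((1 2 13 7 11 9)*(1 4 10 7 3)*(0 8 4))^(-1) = ((0 8 4 10 7 11 9)(1 2 13 3))^(-1) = (0 9 11 7 10 4 8)(1 3 13 2)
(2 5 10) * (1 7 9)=[0, 7, 5, 3, 4, 10, 6, 9, 8, 1, 2]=(1 7 9)(2 5 10)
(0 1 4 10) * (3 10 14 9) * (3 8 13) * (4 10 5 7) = [1, 10, 2, 5, 14, 7, 6, 4, 13, 8, 0, 11, 12, 3, 9] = (0 1 10)(3 5 7 4 14 9 8 13)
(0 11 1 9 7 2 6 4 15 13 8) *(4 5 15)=(0 11 1 9 7 2 6 5 15 13 8)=[11, 9, 6, 3, 4, 15, 5, 2, 0, 7, 10, 1, 12, 8, 14, 13]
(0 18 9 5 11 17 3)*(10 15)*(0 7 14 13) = (0 18 9 5 11 17 3 7 14 13)(10 15) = [18, 1, 2, 7, 4, 11, 6, 14, 8, 5, 15, 17, 12, 0, 13, 10, 16, 3, 9]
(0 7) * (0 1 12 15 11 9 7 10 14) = (0 10 14)(1 12 15 11 9 7) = [10, 12, 2, 3, 4, 5, 6, 1, 8, 7, 14, 9, 15, 13, 0, 11]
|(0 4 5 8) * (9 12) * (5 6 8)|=4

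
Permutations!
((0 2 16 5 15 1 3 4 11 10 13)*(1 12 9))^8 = (0 3 5 10 9 2 4 15 13 1 16 11 12)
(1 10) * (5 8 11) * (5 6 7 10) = (1 5 8 11 6 7 10) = [0, 5, 2, 3, 4, 8, 7, 10, 11, 9, 1, 6]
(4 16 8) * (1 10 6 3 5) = (1 10 6 3 5)(4 16 8) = [0, 10, 2, 5, 16, 1, 3, 7, 4, 9, 6, 11, 12, 13, 14, 15, 8]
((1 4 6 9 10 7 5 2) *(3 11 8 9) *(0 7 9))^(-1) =(0 8 11 3 6 4 1 2 5 7)(9 10)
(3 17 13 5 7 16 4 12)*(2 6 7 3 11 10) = (2 6 7 16 4 12 11 10)(3 17 13 5) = [0, 1, 6, 17, 12, 3, 7, 16, 8, 9, 2, 10, 11, 5, 14, 15, 4, 13]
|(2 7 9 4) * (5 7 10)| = 6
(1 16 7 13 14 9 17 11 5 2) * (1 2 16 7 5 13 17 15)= (1 7 17 11 13 14 9 15)(5 16)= [0, 7, 2, 3, 4, 16, 6, 17, 8, 15, 10, 13, 12, 14, 9, 1, 5, 11]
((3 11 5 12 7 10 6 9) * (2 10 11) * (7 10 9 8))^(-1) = ((2 9 3)(5 12 10 6 8 7 11))^(-1) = (2 3 9)(5 11 7 8 6 10 12)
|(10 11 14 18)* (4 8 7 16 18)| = 8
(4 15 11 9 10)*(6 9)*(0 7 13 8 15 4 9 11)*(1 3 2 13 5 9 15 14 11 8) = [7, 3, 13, 2, 4, 9, 8, 5, 14, 10, 15, 6, 12, 1, 11, 0] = (0 7 5 9 10 15)(1 3 2 13)(6 8 14 11)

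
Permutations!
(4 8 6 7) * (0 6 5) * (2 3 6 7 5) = (0 7 4 8 2 3 6 5) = [7, 1, 3, 6, 8, 0, 5, 4, 2]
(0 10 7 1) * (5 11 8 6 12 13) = [10, 0, 2, 3, 4, 11, 12, 1, 6, 9, 7, 8, 13, 5] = (0 10 7 1)(5 11 8 6 12 13)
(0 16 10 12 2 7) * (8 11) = [16, 1, 7, 3, 4, 5, 6, 0, 11, 9, 12, 8, 2, 13, 14, 15, 10] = (0 16 10 12 2 7)(8 11)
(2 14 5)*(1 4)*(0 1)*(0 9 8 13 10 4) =[1, 0, 14, 3, 9, 2, 6, 7, 13, 8, 4, 11, 12, 10, 5] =(0 1)(2 14 5)(4 9 8 13 10)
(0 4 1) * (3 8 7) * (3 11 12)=[4, 0, 2, 8, 1, 5, 6, 11, 7, 9, 10, 12, 3]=(0 4 1)(3 8 7 11 12)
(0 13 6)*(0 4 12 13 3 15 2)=(0 3 15 2)(4 12 13 6)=[3, 1, 0, 15, 12, 5, 4, 7, 8, 9, 10, 11, 13, 6, 14, 2]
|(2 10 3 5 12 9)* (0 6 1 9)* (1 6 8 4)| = 10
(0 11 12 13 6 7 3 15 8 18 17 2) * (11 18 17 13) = [18, 1, 0, 15, 4, 5, 7, 3, 17, 9, 10, 12, 11, 6, 14, 8, 16, 2, 13] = (0 18 13 6 7 3 15 8 17 2)(11 12)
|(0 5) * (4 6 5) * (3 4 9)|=6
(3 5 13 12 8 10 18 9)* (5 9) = (3 9)(5 13 12 8 10 18) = [0, 1, 2, 9, 4, 13, 6, 7, 10, 3, 18, 11, 8, 12, 14, 15, 16, 17, 5]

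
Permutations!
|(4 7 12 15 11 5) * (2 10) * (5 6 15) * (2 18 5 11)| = |(2 10 18 5 4 7 12 11 6 15)| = 10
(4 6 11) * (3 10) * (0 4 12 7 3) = [4, 1, 2, 10, 6, 5, 11, 3, 8, 9, 0, 12, 7] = (0 4 6 11 12 7 3 10)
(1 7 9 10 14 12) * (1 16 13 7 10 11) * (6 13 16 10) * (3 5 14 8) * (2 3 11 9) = [0, 6, 3, 5, 4, 14, 13, 2, 11, 9, 8, 1, 10, 7, 12, 15, 16] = (16)(1 6 13 7 2 3 5 14 12 10 8 11)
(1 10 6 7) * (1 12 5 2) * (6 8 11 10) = (1 6 7 12 5 2)(8 11 10) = [0, 6, 1, 3, 4, 2, 7, 12, 11, 9, 8, 10, 5]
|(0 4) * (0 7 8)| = 4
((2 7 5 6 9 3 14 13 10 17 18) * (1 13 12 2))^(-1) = ((1 13 10 17 18)(2 7 5 6 9 3 14 12))^(-1) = (1 18 17 10 13)(2 12 14 3 9 6 5 7)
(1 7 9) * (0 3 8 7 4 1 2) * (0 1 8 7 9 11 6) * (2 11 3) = [2, 4, 1, 7, 8, 5, 0, 3, 9, 11, 10, 6] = (0 2 1 4 8 9 11 6)(3 7)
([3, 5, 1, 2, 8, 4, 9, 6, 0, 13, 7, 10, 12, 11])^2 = [2, 4, 5, 1, 0, 8, 13, 9, 3, 11, 6, 7, 12, 10]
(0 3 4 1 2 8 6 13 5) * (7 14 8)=(0 3 4 1 2 7 14 8 6 13 5)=[3, 2, 7, 4, 1, 0, 13, 14, 6, 9, 10, 11, 12, 5, 8]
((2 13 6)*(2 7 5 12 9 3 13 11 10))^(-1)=((2 11 10)(3 13 6 7 5 12 9))^(-1)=(2 10 11)(3 9 12 5 7 6 13)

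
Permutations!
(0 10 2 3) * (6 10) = [6, 1, 3, 0, 4, 5, 10, 7, 8, 9, 2] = (0 6 10 2 3)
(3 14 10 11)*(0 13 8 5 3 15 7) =(0 13 8 5 3 14 10 11 15 7) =[13, 1, 2, 14, 4, 3, 6, 0, 5, 9, 11, 15, 12, 8, 10, 7]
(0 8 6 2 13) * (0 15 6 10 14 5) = (0 8 10 14 5)(2 13 15 6) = [8, 1, 13, 3, 4, 0, 2, 7, 10, 9, 14, 11, 12, 15, 5, 6]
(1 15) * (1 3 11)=(1 15 3 11)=[0, 15, 2, 11, 4, 5, 6, 7, 8, 9, 10, 1, 12, 13, 14, 3]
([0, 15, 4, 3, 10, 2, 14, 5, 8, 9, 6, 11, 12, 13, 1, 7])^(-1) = [0, 14, 5, 3, 2, 7, 10, 15, 8, 9, 4, 11, 12, 13, 6, 1]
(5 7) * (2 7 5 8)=(2 7 8)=[0, 1, 7, 3, 4, 5, 6, 8, 2]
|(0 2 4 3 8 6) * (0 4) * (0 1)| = |(0 2 1)(3 8 6 4)| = 12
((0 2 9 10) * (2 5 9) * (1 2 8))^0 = ((0 5 9 10)(1 2 8))^0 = (10)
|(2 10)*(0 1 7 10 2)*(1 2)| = |(0 2 1 7 10)| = 5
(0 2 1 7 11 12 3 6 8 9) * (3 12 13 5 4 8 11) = (0 2 1 7 3 6 11 13 5 4 8 9) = [2, 7, 1, 6, 8, 4, 11, 3, 9, 0, 10, 13, 12, 5]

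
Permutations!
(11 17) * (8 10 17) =(8 10 17 11) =[0, 1, 2, 3, 4, 5, 6, 7, 10, 9, 17, 8, 12, 13, 14, 15, 16, 11]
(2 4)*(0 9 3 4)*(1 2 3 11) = (0 9 11 1 2)(3 4) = [9, 2, 0, 4, 3, 5, 6, 7, 8, 11, 10, 1]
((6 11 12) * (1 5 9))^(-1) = (1 9 5)(6 12 11)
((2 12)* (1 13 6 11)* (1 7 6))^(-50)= ((1 13)(2 12)(6 11 7))^(-50)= (13)(6 11 7)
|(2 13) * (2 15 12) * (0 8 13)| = |(0 8 13 15 12 2)| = 6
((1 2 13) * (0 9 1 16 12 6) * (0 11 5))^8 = ((0 9 1 2 13 16 12 6 11 5))^8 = (0 11 12 13 1)(2 9 5 6 16)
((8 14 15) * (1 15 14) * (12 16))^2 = (16)(1 8 15)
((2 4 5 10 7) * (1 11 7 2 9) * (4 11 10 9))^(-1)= (1 9 5 4 7 11 2 10)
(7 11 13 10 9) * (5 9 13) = (5 9 7 11)(10 13) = [0, 1, 2, 3, 4, 9, 6, 11, 8, 7, 13, 5, 12, 10]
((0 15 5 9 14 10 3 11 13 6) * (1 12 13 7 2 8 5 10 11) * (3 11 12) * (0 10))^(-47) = (0 15)(1 3)(2 10 12 5 7 6 14 8 11 13 9)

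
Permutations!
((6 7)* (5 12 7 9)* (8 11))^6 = ((5 12 7 6 9)(8 11))^6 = (5 12 7 6 9)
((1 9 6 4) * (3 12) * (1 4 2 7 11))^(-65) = ((1 9 6 2 7 11)(3 12))^(-65) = (1 9 6 2 7 11)(3 12)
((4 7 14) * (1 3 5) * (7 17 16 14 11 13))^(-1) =(1 5 3)(4 14 16 17)(7 13 11)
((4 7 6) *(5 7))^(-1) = ((4 5 7 6))^(-1) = (4 6 7 5)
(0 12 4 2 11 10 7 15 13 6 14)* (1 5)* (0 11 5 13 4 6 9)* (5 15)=(0 12 6 14 11 10 7 5 1 13 9)(2 15 4)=[12, 13, 15, 3, 2, 1, 14, 5, 8, 0, 7, 10, 6, 9, 11, 4]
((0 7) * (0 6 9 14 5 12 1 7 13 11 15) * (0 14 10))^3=((0 13 11 15 14 5 12 1 7 6 9 10))^3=(0 15 12 6)(1 9 13 14)(5 7 10 11)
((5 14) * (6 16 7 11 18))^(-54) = (6 16 7 11 18)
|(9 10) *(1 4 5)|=6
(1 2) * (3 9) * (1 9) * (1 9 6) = (1 2 6)(3 9) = [0, 2, 6, 9, 4, 5, 1, 7, 8, 3]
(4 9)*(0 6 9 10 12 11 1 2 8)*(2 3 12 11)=(0 6 9 4 10 11 1 3 12 2 8)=[6, 3, 8, 12, 10, 5, 9, 7, 0, 4, 11, 1, 2]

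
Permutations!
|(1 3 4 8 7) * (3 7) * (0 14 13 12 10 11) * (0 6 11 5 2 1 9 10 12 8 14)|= |(1 7 9 10 5 2)(3 4 14 13 8)(6 11)|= 30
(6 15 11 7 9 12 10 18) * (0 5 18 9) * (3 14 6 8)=[5, 1, 2, 14, 4, 18, 15, 0, 3, 12, 9, 7, 10, 13, 6, 11, 16, 17, 8]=(0 5 18 8 3 14 6 15 11 7)(9 12 10)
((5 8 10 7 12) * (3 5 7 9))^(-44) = ((3 5 8 10 9)(7 12))^(-44) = (12)(3 5 8 10 9)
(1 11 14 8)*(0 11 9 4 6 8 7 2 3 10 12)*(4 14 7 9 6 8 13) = (0 11 7 2 3 10 12)(1 6 13 4 8)(9 14) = [11, 6, 3, 10, 8, 5, 13, 2, 1, 14, 12, 7, 0, 4, 9]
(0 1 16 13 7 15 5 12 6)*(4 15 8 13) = [1, 16, 2, 3, 15, 12, 0, 8, 13, 9, 10, 11, 6, 7, 14, 5, 4] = (0 1 16 4 15 5 12 6)(7 8 13)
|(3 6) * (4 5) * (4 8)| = |(3 6)(4 5 8)| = 6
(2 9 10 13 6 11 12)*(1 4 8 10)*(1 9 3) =(1 4 8 10 13 6 11 12 2 3) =[0, 4, 3, 1, 8, 5, 11, 7, 10, 9, 13, 12, 2, 6]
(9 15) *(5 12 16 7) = (5 12 16 7)(9 15) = [0, 1, 2, 3, 4, 12, 6, 5, 8, 15, 10, 11, 16, 13, 14, 9, 7]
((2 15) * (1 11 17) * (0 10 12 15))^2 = (0 12 2 10 15)(1 17 11)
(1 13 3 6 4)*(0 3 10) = [3, 13, 2, 6, 1, 5, 4, 7, 8, 9, 0, 11, 12, 10] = (0 3 6 4 1 13 10)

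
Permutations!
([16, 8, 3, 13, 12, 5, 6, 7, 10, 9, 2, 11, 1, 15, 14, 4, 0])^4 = [0, 3, 4, 12, 10, 5, 6, 7, 13, 9, 15, 11, 2, 1, 14, 8, 16]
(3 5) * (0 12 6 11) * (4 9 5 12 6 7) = (0 6 11)(3 12 7 4 9 5) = [6, 1, 2, 12, 9, 3, 11, 4, 8, 5, 10, 0, 7]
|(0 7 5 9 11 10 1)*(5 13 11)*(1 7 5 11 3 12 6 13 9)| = 12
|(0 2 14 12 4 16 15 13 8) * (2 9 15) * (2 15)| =|(0 9 2 14 12 4 16 15 13 8)| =10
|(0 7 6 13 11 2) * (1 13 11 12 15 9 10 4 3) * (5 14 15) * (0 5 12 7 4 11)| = |(0 4 3 1 13 7 6)(2 5 14 15 9 10 11)| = 7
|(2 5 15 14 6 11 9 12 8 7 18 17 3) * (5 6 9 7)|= |(2 6 11 7 18 17 3)(5 15 14 9 12 8)|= 42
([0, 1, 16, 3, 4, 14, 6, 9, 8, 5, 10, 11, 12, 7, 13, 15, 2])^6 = (16)(5 14 13 7 9)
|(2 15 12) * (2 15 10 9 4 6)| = 10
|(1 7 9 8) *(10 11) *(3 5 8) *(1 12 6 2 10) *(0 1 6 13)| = 36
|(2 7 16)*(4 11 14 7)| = 6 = |(2 4 11 14 7 16)|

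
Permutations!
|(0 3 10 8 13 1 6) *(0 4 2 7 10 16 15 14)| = 40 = |(0 3 16 15 14)(1 6 4 2 7 10 8 13)|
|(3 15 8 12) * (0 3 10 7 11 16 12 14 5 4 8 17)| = 20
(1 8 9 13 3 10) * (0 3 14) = [3, 8, 2, 10, 4, 5, 6, 7, 9, 13, 1, 11, 12, 14, 0] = (0 3 10 1 8 9 13 14)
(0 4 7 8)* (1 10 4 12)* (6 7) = [12, 10, 2, 3, 6, 5, 7, 8, 0, 9, 4, 11, 1] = (0 12 1 10 4 6 7 8)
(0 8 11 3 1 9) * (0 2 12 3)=(0 8 11)(1 9 2 12 3)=[8, 9, 12, 1, 4, 5, 6, 7, 11, 2, 10, 0, 3]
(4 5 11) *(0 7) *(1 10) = [7, 10, 2, 3, 5, 11, 6, 0, 8, 9, 1, 4] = (0 7)(1 10)(4 5 11)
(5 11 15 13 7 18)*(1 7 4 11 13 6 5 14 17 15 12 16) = (1 7 18 14 17 15 6 5 13 4 11 12 16) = [0, 7, 2, 3, 11, 13, 5, 18, 8, 9, 10, 12, 16, 4, 17, 6, 1, 15, 14]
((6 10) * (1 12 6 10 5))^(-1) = ((1 12 6 5))^(-1) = (1 5 6 12)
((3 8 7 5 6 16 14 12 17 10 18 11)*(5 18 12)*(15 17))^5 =(18)(5 6 16 14)(10 12 15 17)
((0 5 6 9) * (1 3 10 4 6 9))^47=((0 5 9)(1 3 10 4 6))^47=(0 9 5)(1 10 6 3 4)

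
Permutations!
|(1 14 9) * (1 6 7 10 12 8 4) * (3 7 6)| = |(1 14 9 3 7 10 12 8 4)| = 9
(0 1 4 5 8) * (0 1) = (1 4 5 8) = [0, 4, 2, 3, 5, 8, 6, 7, 1]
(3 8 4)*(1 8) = (1 8 4 3) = [0, 8, 2, 1, 3, 5, 6, 7, 4]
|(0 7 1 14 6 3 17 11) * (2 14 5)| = 10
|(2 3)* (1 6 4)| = |(1 6 4)(2 3)| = 6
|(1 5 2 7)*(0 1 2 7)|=5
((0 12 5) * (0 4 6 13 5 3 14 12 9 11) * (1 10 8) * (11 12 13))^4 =(0 14 6 12 5)(1 10 8)(3 4 9 13 11)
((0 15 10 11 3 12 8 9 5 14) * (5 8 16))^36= (16)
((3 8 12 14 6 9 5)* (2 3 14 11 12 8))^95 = (2 3)(5 9 6 14)(11 12)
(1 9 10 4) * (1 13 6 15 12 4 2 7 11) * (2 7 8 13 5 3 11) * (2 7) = (1 9 10 2 8 13 6 15 12 4 5 3 11) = [0, 9, 8, 11, 5, 3, 15, 7, 13, 10, 2, 1, 4, 6, 14, 12]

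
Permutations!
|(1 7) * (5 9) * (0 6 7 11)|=10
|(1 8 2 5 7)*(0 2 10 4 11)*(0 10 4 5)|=14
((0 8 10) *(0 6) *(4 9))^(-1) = (0 6 10 8)(4 9)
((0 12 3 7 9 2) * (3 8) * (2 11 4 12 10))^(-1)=((0 10 2)(3 7 9 11 4 12 8))^(-1)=(0 2 10)(3 8 12 4 11 9 7)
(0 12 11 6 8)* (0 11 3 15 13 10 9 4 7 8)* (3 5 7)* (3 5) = [12, 1, 2, 15, 5, 7, 0, 8, 11, 4, 9, 6, 3, 10, 14, 13] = (0 12 3 15 13 10 9 4 5 7 8 11 6)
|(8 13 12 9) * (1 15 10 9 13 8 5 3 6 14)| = |(1 15 10 9 5 3 6 14)(12 13)| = 8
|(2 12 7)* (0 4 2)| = 5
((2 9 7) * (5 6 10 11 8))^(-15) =((2 9 7)(5 6 10 11 8))^(-15) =(11)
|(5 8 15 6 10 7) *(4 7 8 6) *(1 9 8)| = |(1 9 8 15 4 7 5 6 10)| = 9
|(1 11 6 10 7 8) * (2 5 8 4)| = 9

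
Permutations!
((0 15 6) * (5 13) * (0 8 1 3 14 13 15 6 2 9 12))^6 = ((0 6 8 1 3 14 13 5 15 2 9 12))^6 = (0 13)(1 2)(3 9)(5 6)(8 15)(12 14)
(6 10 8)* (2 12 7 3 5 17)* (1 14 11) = (1 14 11)(2 12 7 3 5 17)(6 10 8) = [0, 14, 12, 5, 4, 17, 10, 3, 6, 9, 8, 1, 7, 13, 11, 15, 16, 2]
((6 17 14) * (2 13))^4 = ((2 13)(6 17 14))^4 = (6 17 14)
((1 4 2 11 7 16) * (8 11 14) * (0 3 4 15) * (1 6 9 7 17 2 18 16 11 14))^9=(0 17 6 3 2 9 4 1 7 18 15 11 16)(8 14)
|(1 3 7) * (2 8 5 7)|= 6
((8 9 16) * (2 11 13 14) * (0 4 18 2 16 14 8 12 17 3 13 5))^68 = (0 18 11)(2 5 4)(3 14)(8 12)(9 17)(13 16)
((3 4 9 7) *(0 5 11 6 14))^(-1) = ((0 5 11 6 14)(3 4 9 7))^(-1) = (0 14 6 11 5)(3 7 9 4)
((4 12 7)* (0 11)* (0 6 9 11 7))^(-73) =((0 7 4 12)(6 9 11))^(-73) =(0 12 4 7)(6 11 9)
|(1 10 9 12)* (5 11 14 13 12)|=|(1 10 9 5 11 14 13 12)|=8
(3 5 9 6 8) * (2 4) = (2 4)(3 5 9 6 8) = [0, 1, 4, 5, 2, 9, 8, 7, 3, 6]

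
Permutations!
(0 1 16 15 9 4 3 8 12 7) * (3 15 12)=(0 1 16 12 7)(3 8)(4 15 9)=[1, 16, 2, 8, 15, 5, 6, 0, 3, 4, 10, 11, 7, 13, 14, 9, 12]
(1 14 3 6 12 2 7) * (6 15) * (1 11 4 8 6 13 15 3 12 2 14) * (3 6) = [0, 1, 7, 6, 8, 5, 2, 11, 3, 9, 10, 4, 14, 15, 12, 13] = (2 7 11 4 8 3 6)(12 14)(13 15)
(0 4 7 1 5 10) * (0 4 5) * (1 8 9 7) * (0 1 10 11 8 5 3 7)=(0 3 7 5 11 8 9)(4 10)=[3, 1, 2, 7, 10, 11, 6, 5, 9, 0, 4, 8]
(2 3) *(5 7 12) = [0, 1, 3, 2, 4, 7, 6, 12, 8, 9, 10, 11, 5] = (2 3)(5 7 12)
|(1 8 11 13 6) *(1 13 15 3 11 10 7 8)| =|(3 11 15)(6 13)(7 8 10)| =6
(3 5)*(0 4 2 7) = (0 4 2 7)(3 5) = [4, 1, 7, 5, 2, 3, 6, 0]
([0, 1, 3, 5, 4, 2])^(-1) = [0, 1, 5, 2, 4, 3]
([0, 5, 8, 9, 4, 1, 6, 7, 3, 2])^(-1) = [0, 5, 9, 8, 4, 1, 6, 7, 2, 3]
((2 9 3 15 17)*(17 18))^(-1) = ((2 9 3 15 18 17))^(-1) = (2 17 18 15 3 9)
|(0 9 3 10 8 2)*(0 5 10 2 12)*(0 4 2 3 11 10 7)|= 10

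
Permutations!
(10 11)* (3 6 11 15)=(3 6 11 10 15)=[0, 1, 2, 6, 4, 5, 11, 7, 8, 9, 15, 10, 12, 13, 14, 3]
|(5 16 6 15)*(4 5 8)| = |(4 5 16 6 15 8)| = 6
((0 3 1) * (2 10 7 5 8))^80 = (10)(0 1 3)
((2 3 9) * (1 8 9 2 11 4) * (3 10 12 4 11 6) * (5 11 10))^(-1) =((1 8 9 6 3 2 5 11 10 12 4))^(-1) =(1 4 12 10 11 5 2 3 6 9 8)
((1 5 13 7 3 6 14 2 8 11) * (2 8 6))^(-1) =((1 5 13 7 3 2 6 14 8 11))^(-1) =(1 11 8 14 6 2 3 7 13 5)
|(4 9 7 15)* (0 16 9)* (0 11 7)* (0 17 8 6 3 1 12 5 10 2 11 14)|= 17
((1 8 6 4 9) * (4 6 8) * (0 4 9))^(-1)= ((0 4)(1 9))^(-1)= (0 4)(1 9)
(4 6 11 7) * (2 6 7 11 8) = (11)(2 6 8)(4 7) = [0, 1, 6, 3, 7, 5, 8, 4, 2, 9, 10, 11]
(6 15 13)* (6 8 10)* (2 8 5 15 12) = (2 8 10 6 12)(5 15 13) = [0, 1, 8, 3, 4, 15, 12, 7, 10, 9, 6, 11, 2, 5, 14, 13]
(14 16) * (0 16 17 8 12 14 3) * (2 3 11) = (0 16 11 2 3)(8 12 14 17) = [16, 1, 3, 0, 4, 5, 6, 7, 12, 9, 10, 2, 14, 13, 17, 15, 11, 8]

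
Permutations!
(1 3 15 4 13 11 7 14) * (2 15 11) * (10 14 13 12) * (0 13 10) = (0 13 2 15 4 12)(1 3 11 7 10 14) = [13, 3, 15, 11, 12, 5, 6, 10, 8, 9, 14, 7, 0, 2, 1, 4]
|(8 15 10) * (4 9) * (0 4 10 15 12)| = 6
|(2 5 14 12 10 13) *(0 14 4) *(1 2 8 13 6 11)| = |(0 14 12 10 6 11 1 2 5 4)(8 13)| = 10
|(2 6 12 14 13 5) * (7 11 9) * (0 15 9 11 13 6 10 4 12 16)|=13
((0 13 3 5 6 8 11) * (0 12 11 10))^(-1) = (0 10 8 6 5 3 13)(11 12)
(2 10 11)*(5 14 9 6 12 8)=(2 10 11)(5 14 9 6 12 8)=[0, 1, 10, 3, 4, 14, 12, 7, 5, 6, 11, 2, 8, 13, 9]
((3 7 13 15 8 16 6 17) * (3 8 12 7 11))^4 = (17)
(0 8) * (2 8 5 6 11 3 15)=(0 5 6 11 3 15 2 8)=[5, 1, 8, 15, 4, 6, 11, 7, 0, 9, 10, 3, 12, 13, 14, 2]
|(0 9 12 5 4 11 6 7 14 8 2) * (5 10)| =12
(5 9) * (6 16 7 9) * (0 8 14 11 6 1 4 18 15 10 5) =(0 8 14 11 6 16 7 9)(1 4 18 15 10 5) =[8, 4, 2, 3, 18, 1, 16, 9, 14, 0, 5, 6, 12, 13, 11, 10, 7, 17, 15]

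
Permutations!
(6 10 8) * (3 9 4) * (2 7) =(2 7)(3 9 4)(6 10 8) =[0, 1, 7, 9, 3, 5, 10, 2, 6, 4, 8]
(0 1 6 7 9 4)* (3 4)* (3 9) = (9)(0 1 6 7 3 4) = [1, 6, 2, 4, 0, 5, 7, 3, 8, 9]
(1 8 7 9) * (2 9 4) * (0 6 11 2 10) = (0 6 11 2 9 1 8 7 4 10) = [6, 8, 9, 3, 10, 5, 11, 4, 7, 1, 0, 2]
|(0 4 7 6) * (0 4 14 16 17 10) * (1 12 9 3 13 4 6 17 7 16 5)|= 13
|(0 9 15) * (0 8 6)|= 5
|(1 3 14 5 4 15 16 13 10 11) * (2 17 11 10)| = 11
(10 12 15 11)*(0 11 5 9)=(0 11 10 12 15 5 9)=[11, 1, 2, 3, 4, 9, 6, 7, 8, 0, 12, 10, 15, 13, 14, 5]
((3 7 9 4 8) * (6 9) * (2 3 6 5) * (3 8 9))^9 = (2 3)(4 9)(5 6)(7 8)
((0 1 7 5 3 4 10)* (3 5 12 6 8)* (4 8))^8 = (0 1 7 12 6 4 10)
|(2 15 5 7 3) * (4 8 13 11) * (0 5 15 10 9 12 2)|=|(15)(0 5 7 3)(2 10 9 12)(4 8 13 11)|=4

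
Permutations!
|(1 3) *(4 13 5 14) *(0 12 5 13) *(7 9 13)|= |(0 12 5 14 4)(1 3)(7 9 13)|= 30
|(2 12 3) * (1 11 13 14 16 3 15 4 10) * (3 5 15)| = 9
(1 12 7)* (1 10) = (1 12 7 10) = [0, 12, 2, 3, 4, 5, 6, 10, 8, 9, 1, 11, 7]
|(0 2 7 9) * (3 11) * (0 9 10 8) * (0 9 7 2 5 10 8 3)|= 15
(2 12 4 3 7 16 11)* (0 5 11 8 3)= (0 5 11 2 12 4)(3 7 16 8)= [5, 1, 12, 7, 0, 11, 6, 16, 3, 9, 10, 2, 4, 13, 14, 15, 8]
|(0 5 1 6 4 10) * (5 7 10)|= |(0 7 10)(1 6 4 5)|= 12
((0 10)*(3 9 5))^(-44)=((0 10)(3 9 5))^(-44)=(10)(3 9 5)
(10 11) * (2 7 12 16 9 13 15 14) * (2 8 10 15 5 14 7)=(5 14 8 10 11 15 7 12 16 9 13)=[0, 1, 2, 3, 4, 14, 6, 12, 10, 13, 11, 15, 16, 5, 8, 7, 9]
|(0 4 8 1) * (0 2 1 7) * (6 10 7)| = 6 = |(0 4 8 6 10 7)(1 2)|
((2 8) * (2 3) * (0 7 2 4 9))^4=(0 3 7 4 2 9 8)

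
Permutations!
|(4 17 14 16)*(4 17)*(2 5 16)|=5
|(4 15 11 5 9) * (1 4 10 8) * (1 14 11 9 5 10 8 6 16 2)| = 11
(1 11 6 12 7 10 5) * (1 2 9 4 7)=(1 11 6 12)(2 9 4 7 10 5)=[0, 11, 9, 3, 7, 2, 12, 10, 8, 4, 5, 6, 1]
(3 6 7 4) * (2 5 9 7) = (2 5 9 7 4 3 6) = [0, 1, 5, 6, 3, 9, 2, 4, 8, 7]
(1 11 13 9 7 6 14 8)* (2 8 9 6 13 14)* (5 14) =(1 11 5 14 9 7 13 6 2 8) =[0, 11, 8, 3, 4, 14, 2, 13, 1, 7, 10, 5, 12, 6, 9]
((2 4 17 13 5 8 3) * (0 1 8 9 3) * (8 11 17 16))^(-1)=(0 8 16 4 2 3 9 5 13 17 11 1)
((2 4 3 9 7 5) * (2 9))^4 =((2 4 3)(5 9 7))^4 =(2 4 3)(5 9 7)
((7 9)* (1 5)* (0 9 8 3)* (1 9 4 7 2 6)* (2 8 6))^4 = (0 1 3 6 8 7 9 4 5)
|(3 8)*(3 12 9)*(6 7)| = 4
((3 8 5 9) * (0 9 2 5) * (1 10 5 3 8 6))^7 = ((0 9 8)(1 10 5 2 3 6))^7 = (0 9 8)(1 10 5 2 3 6)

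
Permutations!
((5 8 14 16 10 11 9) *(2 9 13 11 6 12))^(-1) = ((2 9 5 8 14 16 10 6 12)(11 13))^(-1) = (2 12 6 10 16 14 8 5 9)(11 13)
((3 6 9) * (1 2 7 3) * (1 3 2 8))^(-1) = ((1 8)(2 7)(3 6 9))^(-1) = (1 8)(2 7)(3 9 6)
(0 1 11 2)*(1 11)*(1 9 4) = (0 11 2)(1 9 4) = [11, 9, 0, 3, 1, 5, 6, 7, 8, 4, 10, 2]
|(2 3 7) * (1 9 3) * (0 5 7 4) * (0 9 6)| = |(0 5 7 2 1 6)(3 4 9)| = 6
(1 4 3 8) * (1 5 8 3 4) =(5 8) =[0, 1, 2, 3, 4, 8, 6, 7, 5]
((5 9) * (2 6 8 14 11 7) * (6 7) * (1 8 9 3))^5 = (1 9 14 3 6 8 5 11)(2 7)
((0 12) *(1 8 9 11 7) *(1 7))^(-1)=(0 12)(1 11 9 8)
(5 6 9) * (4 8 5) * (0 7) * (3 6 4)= (0 7)(3 6 9)(4 8 5)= [7, 1, 2, 6, 8, 4, 9, 0, 5, 3]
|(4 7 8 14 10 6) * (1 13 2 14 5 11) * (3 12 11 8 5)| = |(1 13 2 14 10 6 4 7 5 8 3 12 11)| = 13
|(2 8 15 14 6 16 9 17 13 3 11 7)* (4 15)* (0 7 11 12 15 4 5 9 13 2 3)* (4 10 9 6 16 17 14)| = |(0 7 3 12 15 4 10 9 14 16 13)(2 8 5 6 17)| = 55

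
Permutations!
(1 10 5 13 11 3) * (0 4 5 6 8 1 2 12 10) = (0 4 5 13 11 3 2 12 10 6 8 1) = [4, 0, 12, 2, 5, 13, 8, 7, 1, 9, 6, 3, 10, 11]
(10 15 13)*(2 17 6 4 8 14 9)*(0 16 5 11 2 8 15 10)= (0 16 5 11 2 17 6 4 15 13)(8 14 9)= [16, 1, 17, 3, 15, 11, 4, 7, 14, 8, 10, 2, 12, 0, 9, 13, 5, 6]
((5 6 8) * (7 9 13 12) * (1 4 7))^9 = ((1 4 7 9 13 12)(5 6 8))^9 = (1 9)(4 13)(7 12)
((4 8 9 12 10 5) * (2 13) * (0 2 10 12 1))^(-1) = (0 1 9 8 4 5 10 13 2)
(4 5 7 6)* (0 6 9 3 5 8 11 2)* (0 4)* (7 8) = (0 6)(2 4 7 9 3 5 8 11) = [6, 1, 4, 5, 7, 8, 0, 9, 11, 3, 10, 2]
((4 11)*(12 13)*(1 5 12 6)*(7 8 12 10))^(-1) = (1 6 13 12 8 7 10 5)(4 11)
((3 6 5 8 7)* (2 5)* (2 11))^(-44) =(2 6 7 5 11 3 8)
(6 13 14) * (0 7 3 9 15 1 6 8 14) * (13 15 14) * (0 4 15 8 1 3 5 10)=(0 7 5 10)(1 6 8 13 4 15 3 9 14)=[7, 6, 2, 9, 15, 10, 8, 5, 13, 14, 0, 11, 12, 4, 1, 3]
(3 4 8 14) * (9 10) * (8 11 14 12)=(3 4 11 14)(8 12)(9 10)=[0, 1, 2, 4, 11, 5, 6, 7, 12, 10, 9, 14, 8, 13, 3]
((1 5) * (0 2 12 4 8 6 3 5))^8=(0 1 5 3 6 8 4 12 2)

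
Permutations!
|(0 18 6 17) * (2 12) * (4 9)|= |(0 18 6 17)(2 12)(4 9)|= 4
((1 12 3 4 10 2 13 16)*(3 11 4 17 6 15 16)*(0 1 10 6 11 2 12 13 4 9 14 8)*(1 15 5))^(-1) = (0 8 14 9 11 17 3 13 1 5 6 4 2 12 10 16 15)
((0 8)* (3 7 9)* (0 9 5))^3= (0 3)(5 9)(7 8)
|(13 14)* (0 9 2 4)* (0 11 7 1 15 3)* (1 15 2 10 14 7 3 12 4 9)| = |(0 1 2 9 10 14 13 7 15 12 4 11 3)| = 13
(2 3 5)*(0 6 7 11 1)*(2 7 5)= [6, 0, 3, 2, 4, 7, 5, 11, 8, 9, 10, 1]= (0 6 5 7 11 1)(2 3)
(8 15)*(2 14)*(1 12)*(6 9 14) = (1 12)(2 6 9 14)(8 15) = [0, 12, 6, 3, 4, 5, 9, 7, 15, 14, 10, 11, 1, 13, 2, 8]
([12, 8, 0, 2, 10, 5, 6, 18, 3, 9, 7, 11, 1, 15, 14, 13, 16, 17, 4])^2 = [1, 3, 12, 0, 7, 5, 6, 4, 2, 9, 18, 11, 8, 13, 14, 15, 16, 17, 10]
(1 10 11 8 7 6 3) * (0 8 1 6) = [8, 10, 2, 6, 4, 5, 3, 0, 7, 9, 11, 1] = (0 8 7)(1 10 11)(3 6)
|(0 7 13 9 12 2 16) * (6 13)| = 8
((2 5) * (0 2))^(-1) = ((0 2 5))^(-1) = (0 5 2)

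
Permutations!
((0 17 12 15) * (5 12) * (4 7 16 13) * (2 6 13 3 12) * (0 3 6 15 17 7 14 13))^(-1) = (0 6 16 7)(2 5 17 12 3 15)(4 13 14)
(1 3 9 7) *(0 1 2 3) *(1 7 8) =(0 7 2 3 9 8 1) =[7, 0, 3, 9, 4, 5, 6, 2, 1, 8]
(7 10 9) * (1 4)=(1 4)(7 10 9)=[0, 4, 2, 3, 1, 5, 6, 10, 8, 7, 9]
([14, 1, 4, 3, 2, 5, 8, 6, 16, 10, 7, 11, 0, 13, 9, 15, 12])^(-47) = [16, 1, 4, 3, 2, 5, 10, 9, 7, 0, 14, 11, 8, 13, 12, 15, 6]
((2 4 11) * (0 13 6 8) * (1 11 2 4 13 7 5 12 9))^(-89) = (0 4 5 13 9 8 11 7 2 12 6 1)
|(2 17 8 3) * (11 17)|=5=|(2 11 17 8 3)|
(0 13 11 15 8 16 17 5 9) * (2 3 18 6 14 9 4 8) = (0 13 11 15 2 3 18 6 14 9)(4 8 16 17 5) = [13, 1, 3, 18, 8, 4, 14, 7, 16, 0, 10, 15, 12, 11, 9, 2, 17, 5, 6]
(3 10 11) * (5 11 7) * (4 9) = (3 10 7 5 11)(4 9) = [0, 1, 2, 10, 9, 11, 6, 5, 8, 4, 7, 3]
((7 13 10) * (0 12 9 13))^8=(0 9 10)(7 12 13)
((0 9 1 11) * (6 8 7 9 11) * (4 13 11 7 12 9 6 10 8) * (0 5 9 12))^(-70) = ((0 7 6 4 13 11 5 9 1 10 8))^(-70) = (0 9 4 8 5 6 10 11 7 1 13)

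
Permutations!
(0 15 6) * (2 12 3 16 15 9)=(0 9 2 12 3 16 15 6)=[9, 1, 12, 16, 4, 5, 0, 7, 8, 2, 10, 11, 3, 13, 14, 6, 15]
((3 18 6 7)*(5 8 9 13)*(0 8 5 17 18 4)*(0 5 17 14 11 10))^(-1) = (0 10 11 14 13 9 8)(3 7 6 18 17 5 4)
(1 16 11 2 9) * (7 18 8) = [0, 16, 9, 3, 4, 5, 6, 18, 7, 1, 10, 2, 12, 13, 14, 15, 11, 17, 8] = (1 16 11 2 9)(7 18 8)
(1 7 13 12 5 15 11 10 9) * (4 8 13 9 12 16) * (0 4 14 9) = (0 4 8 13 16 14 9 1 7)(5 15 11 10 12) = [4, 7, 2, 3, 8, 15, 6, 0, 13, 1, 12, 10, 5, 16, 9, 11, 14]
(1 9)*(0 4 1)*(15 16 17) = (0 4 1 9)(15 16 17) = [4, 9, 2, 3, 1, 5, 6, 7, 8, 0, 10, 11, 12, 13, 14, 16, 17, 15]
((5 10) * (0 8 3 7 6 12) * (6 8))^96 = ((0 6 12)(3 7 8)(5 10))^96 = (12)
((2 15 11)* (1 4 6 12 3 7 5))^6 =(15)(1 5 7 3 12 6 4)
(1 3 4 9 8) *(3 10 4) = (1 10 4 9 8) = [0, 10, 2, 3, 9, 5, 6, 7, 1, 8, 4]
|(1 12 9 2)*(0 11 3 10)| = 4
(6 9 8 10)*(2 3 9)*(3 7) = (2 7 3 9 8 10 6) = [0, 1, 7, 9, 4, 5, 2, 3, 10, 8, 6]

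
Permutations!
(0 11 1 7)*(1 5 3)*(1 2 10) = (0 11 5 3 2 10 1 7) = [11, 7, 10, 2, 4, 3, 6, 0, 8, 9, 1, 5]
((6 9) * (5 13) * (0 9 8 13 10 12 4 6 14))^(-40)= ((0 9 14)(4 6 8 13 5 10 12))^(-40)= (0 14 9)(4 8 5 12 6 13 10)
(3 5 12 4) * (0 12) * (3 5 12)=[3, 1, 2, 12, 5, 0, 6, 7, 8, 9, 10, 11, 4]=(0 3 12 4 5)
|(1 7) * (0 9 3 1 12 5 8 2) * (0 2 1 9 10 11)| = 30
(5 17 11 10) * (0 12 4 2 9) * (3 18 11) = (0 12 4 2 9)(3 18 11 10 5 17) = [12, 1, 9, 18, 2, 17, 6, 7, 8, 0, 5, 10, 4, 13, 14, 15, 16, 3, 11]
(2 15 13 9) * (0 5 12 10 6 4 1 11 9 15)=(0 5 12 10 6 4 1 11 9 2)(13 15)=[5, 11, 0, 3, 1, 12, 4, 7, 8, 2, 6, 9, 10, 15, 14, 13]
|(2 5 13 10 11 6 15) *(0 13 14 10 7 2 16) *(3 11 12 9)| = |(0 13 7 2 5 14 10 12 9 3 11 6 15 16)| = 14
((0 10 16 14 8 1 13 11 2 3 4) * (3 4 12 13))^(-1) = (0 4 2 11 13 12 3 1 8 14 16 10)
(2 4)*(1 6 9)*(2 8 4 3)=(1 6 9)(2 3)(4 8)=[0, 6, 3, 2, 8, 5, 9, 7, 4, 1]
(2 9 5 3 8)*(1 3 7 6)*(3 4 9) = [0, 4, 3, 8, 9, 7, 1, 6, 2, 5] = (1 4 9 5 7 6)(2 3 8)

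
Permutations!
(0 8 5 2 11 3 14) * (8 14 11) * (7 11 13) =(0 14)(2 8 5)(3 13 7 11) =[14, 1, 8, 13, 4, 2, 6, 11, 5, 9, 10, 3, 12, 7, 0]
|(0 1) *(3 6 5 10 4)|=|(0 1)(3 6 5 10 4)|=10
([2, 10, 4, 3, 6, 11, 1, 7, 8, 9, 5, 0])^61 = (0 10 4 11 1 2 5 6)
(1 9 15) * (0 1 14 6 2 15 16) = (0 1 9 16)(2 15 14 6) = [1, 9, 15, 3, 4, 5, 2, 7, 8, 16, 10, 11, 12, 13, 6, 14, 0]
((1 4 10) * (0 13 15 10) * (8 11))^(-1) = ((0 13 15 10 1 4)(8 11))^(-1) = (0 4 1 10 15 13)(8 11)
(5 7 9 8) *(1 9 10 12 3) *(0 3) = (0 3 1 9 8 5 7 10 12) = [3, 9, 2, 1, 4, 7, 6, 10, 5, 8, 12, 11, 0]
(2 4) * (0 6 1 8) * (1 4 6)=(0 1 8)(2 6 4)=[1, 8, 6, 3, 2, 5, 4, 7, 0]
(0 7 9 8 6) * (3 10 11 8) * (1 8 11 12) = [7, 8, 2, 10, 4, 5, 0, 9, 6, 3, 12, 11, 1] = (0 7 9 3 10 12 1 8 6)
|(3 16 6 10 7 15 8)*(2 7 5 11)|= |(2 7 15 8 3 16 6 10 5 11)|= 10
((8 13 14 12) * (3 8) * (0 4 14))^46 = (0 3 4 8 14 13 12)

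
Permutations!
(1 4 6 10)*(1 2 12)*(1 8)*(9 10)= [0, 4, 12, 3, 6, 5, 9, 7, 1, 10, 2, 11, 8]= (1 4 6 9 10 2 12 8)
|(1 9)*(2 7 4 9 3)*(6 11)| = 6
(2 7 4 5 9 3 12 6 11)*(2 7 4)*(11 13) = (2 4 5 9 3 12 6 13 11 7) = [0, 1, 4, 12, 5, 9, 13, 2, 8, 3, 10, 7, 6, 11]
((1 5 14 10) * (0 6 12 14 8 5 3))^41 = (0 3 1 10 14 12 6)(5 8)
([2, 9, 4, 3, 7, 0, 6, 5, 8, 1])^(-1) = (0 5 7 4 2)(1 9)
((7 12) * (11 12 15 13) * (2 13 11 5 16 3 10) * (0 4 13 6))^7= ((0 4 13 5 16 3 10 2 6)(7 15 11 12))^7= (0 2 3 5 4 6 10 16 13)(7 12 11 15)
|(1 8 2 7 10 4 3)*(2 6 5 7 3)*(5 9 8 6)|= |(1 6 9 8 5 7 10 4 2 3)|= 10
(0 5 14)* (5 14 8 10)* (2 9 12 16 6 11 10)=(0 14)(2 9 12 16 6 11 10 5 8)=[14, 1, 9, 3, 4, 8, 11, 7, 2, 12, 5, 10, 16, 13, 0, 15, 6]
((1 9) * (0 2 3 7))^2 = (9)(0 3)(2 7) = ((0 2 3 7)(1 9))^2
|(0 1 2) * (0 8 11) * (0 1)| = |(1 2 8 11)| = 4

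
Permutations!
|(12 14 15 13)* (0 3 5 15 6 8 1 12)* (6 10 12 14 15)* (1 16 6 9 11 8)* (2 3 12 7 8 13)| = |(0 12 15 2 3 5 9 11 13)(1 14 10 7 8 16 6)| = 63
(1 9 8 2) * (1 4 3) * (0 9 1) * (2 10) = (0 9 8 10 2 4 3) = [9, 1, 4, 0, 3, 5, 6, 7, 10, 8, 2]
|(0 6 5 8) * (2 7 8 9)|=7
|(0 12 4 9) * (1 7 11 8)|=|(0 12 4 9)(1 7 11 8)|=4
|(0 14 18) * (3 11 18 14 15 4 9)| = 7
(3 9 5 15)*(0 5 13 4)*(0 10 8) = (0 5 15 3 9 13 4 10 8) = [5, 1, 2, 9, 10, 15, 6, 7, 0, 13, 8, 11, 12, 4, 14, 3]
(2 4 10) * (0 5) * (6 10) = [5, 1, 4, 3, 6, 0, 10, 7, 8, 9, 2] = (0 5)(2 4 6 10)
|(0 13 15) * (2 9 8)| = 3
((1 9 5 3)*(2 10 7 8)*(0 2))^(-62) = (0 7 2 8 10)(1 5)(3 9)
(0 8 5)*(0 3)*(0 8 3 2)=(0 3 8 5 2)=[3, 1, 0, 8, 4, 2, 6, 7, 5]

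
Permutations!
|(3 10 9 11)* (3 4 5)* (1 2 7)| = |(1 2 7)(3 10 9 11 4 5)| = 6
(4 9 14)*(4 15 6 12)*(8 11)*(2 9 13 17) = (2 9 14 15 6 12 4 13 17)(8 11) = [0, 1, 9, 3, 13, 5, 12, 7, 11, 14, 10, 8, 4, 17, 15, 6, 16, 2]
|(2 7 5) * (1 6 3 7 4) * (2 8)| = |(1 6 3 7 5 8 2 4)| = 8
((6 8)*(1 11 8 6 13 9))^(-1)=(1 9 13 8 11)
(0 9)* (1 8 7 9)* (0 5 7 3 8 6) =(0 1 6)(3 8)(5 7 9) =[1, 6, 2, 8, 4, 7, 0, 9, 3, 5]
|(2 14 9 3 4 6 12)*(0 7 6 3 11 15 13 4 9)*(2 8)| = 42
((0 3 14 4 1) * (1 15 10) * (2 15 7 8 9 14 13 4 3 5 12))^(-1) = (0 1 10 15 2 12 5)(3 14 9 8 7 4 13)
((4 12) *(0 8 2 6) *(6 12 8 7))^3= ((0 7 6)(2 12 4 8))^3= (2 8 4 12)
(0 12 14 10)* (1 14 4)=(0 12 4 1 14 10)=[12, 14, 2, 3, 1, 5, 6, 7, 8, 9, 0, 11, 4, 13, 10]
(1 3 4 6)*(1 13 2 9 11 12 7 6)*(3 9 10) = [0, 9, 10, 4, 1, 5, 13, 6, 8, 11, 3, 12, 7, 2] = (1 9 11 12 7 6 13 2 10 3 4)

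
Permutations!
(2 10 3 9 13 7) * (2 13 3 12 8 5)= [0, 1, 10, 9, 4, 2, 6, 13, 5, 3, 12, 11, 8, 7]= (2 10 12 8 5)(3 9)(7 13)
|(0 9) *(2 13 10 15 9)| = 6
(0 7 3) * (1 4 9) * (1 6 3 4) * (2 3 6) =(0 7 4 9 2 3) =[7, 1, 3, 0, 9, 5, 6, 4, 8, 2]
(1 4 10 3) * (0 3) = (0 3 1 4 10) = [3, 4, 2, 1, 10, 5, 6, 7, 8, 9, 0]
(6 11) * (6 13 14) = (6 11 13 14) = [0, 1, 2, 3, 4, 5, 11, 7, 8, 9, 10, 13, 12, 14, 6]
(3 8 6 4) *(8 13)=(3 13 8 6 4)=[0, 1, 2, 13, 3, 5, 4, 7, 6, 9, 10, 11, 12, 8]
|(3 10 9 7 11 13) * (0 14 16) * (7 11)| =15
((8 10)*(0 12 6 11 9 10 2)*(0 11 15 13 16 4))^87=(0 15 4 6 16 12 13)(2 9 8 11 10)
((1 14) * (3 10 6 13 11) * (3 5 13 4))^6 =(14)(3 6)(4 10)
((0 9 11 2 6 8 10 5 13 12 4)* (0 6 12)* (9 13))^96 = ((0 13)(2 12 4 6 8 10 5 9 11))^96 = (13)(2 5 6)(4 11 10)(8 12 9)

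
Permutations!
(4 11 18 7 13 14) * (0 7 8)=[7, 1, 2, 3, 11, 5, 6, 13, 0, 9, 10, 18, 12, 14, 4, 15, 16, 17, 8]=(0 7 13 14 4 11 18 8)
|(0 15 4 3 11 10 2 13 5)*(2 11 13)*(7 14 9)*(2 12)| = |(0 15 4 3 13 5)(2 12)(7 14 9)(10 11)| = 6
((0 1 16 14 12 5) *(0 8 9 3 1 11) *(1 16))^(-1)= (0 11)(3 9 8 5 12 14 16)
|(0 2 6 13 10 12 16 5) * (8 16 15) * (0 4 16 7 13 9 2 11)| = |(0 11)(2 6 9)(4 16 5)(7 13 10 12 15 8)| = 6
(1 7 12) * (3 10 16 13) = (1 7 12)(3 10 16 13) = [0, 7, 2, 10, 4, 5, 6, 12, 8, 9, 16, 11, 1, 3, 14, 15, 13]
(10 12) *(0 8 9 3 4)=(0 8 9 3 4)(10 12)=[8, 1, 2, 4, 0, 5, 6, 7, 9, 3, 12, 11, 10]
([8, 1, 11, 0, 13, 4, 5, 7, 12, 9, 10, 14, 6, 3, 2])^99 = (14)(0 6 13 8 5 3 12 4)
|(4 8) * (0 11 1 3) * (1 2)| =|(0 11 2 1 3)(4 8)| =10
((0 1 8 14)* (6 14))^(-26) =((0 1 8 6 14))^(-26) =(0 14 6 8 1)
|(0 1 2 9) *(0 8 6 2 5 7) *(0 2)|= |(0 1 5 7 2 9 8 6)|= 8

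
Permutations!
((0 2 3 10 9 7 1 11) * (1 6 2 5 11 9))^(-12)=(11)(1 7 2 10 9 6 3)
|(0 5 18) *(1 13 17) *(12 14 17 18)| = 8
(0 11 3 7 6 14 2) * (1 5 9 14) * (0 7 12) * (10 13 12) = (0 11 3 10 13 12)(1 5 9 14 2 7 6) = [11, 5, 7, 10, 4, 9, 1, 6, 8, 14, 13, 3, 0, 12, 2]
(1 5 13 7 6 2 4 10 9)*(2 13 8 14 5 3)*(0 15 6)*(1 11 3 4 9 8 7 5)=(0 15 6 13 5 7)(1 4 10 8 14)(2 9 11 3)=[15, 4, 9, 2, 10, 7, 13, 0, 14, 11, 8, 3, 12, 5, 1, 6]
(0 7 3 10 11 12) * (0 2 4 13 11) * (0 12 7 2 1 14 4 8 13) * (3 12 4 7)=(0 2 8 13 11 3 10 4)(1 14 7 12)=[2, 14, 8, 10, 0, 5, 6, 12, 13, 9, 4, 3, 1, 11, 7]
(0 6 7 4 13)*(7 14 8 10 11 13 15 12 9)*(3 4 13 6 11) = (0 11 6 14 8 10 3 4 15 12 9 7 13) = [11, 1, 2, 4, 15, 5, 14, 13, 10, 7, 3, 6, 9, 0, 8, 12]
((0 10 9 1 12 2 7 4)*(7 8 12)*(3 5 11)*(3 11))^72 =((0 10 9 1 7 4)(2 8 12)(3 5))^72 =(12)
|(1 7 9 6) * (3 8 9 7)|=5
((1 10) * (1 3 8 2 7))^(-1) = ((1 10 3 8 2 7))^(-1) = (1 7 2 8 3 10)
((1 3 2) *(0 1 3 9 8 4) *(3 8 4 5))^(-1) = (0 4 9 1)(2 3 5 8)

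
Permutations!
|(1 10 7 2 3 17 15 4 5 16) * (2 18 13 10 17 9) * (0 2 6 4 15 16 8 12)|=36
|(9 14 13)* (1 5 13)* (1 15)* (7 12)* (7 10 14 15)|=20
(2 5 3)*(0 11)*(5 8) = (0 11)(2 8 5 3) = [11, 1, 8, 2, 4, 3, 6, 7, 5, 9, 10, 0]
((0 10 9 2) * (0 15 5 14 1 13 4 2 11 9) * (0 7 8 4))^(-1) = (0 13 1 14 5 15 2 4 8 7 10)(9 11)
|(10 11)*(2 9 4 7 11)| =|(2 9 4 7 11 10)| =6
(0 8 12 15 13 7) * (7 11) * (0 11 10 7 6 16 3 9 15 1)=(0 8 12 1)(3 9 15 13 10 7 11 6 16)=[8, 0, 2, 9, 4, 5, 16, 11, 12, 15, 7, 6, 1, 10, 14, 13, 3]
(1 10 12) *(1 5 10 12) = (1 12 5 10) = [0, 12, 2, 3, 4, 10, 6, 7, 8, 9, 1, 11, 5]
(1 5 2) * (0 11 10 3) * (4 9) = (0 11 10 3)(1 5 2)(4 9) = [11, 5, 1, 0, 9, 2, 6, 7, 8, 4, 3, 10]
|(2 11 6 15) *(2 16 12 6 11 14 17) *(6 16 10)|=6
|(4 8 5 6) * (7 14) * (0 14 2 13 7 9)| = |(0 14 9)(2 13 7)(4 8 5 6)| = 12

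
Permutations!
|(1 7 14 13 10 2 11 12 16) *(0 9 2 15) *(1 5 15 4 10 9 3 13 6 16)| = |(0 3 13 9 2 11 12 1 7 14 6 16 5 15)(4 10)| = 14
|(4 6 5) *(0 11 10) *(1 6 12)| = 15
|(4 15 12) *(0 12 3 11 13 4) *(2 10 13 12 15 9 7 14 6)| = 40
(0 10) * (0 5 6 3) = [10, 1, 2, 0, 4, 6, 3, 7, 8, 9, 5] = (0 10 5 6 3)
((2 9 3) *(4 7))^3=(9)(4 7)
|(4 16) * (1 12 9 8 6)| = |(1 12 9 8 6)(4 16)| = 10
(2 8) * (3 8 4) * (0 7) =[7, 1, 4, 8, 3, 5, 6, 0, 2] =(0 7)(2 4 3 8)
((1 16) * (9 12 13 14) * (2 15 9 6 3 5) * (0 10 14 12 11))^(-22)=(16)(0 9 2 3 14)(5 6 10 11 15)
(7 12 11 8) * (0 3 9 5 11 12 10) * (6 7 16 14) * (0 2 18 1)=[3, 0, 18, 9, 4, 11, 7, 10, 16, 5, 2, 8, 12, 13, 6, 15, 14, 17, 1]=(0 3 9 5 11 8 16 14 6 7 10 2 18 1)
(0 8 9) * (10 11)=(0 8 9)(10 11)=[8, 1, 2, 3, 4, 5, 6, 7, 9, 0, 11, 10]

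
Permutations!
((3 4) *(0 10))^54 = (10)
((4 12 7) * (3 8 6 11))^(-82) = ((3 8 6 11)(4 12 7))^(-82) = (3 6)(4 7 12)(8 11)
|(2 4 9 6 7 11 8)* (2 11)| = 10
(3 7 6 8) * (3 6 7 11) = (3 11)(6 8) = [0, 1, 2, 11, 4, 5, 8, 7, 6, 9, 10, 3]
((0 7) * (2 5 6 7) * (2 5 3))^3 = ((0 5 6 7)(2 3))^3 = (0 7 6 5)(2 3)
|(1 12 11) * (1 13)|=4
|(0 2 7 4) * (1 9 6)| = 12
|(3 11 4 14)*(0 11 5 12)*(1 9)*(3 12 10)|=|(0 11 4 14 12)(1 9)(3 5 10)|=30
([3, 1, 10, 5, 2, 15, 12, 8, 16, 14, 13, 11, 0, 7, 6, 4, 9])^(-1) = (0 12 6 14 9 16 8 7 13 10 2 4 15 5 3)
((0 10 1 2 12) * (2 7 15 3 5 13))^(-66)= ((0 10 1 7 15 3 5 13 2 12))^(-66)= (0 15 2 1 5)(3 12 7 13 10)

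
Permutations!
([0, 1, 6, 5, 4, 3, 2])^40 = [0, 1, 2, 3, 4, 5, 6]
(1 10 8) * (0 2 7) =[2, 10, 7, 3, 4, 5, 6, 0, 1, 9, 8] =(0 2 7)(1 10 8)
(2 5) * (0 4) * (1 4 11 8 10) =(0 11 8 10 1 4)(2 5) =[11, 4, 5, 3, 0, 2, 6, 7, 10, 9, 1, 8]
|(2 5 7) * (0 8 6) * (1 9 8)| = 15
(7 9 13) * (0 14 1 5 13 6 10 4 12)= (0 14 1 5 13 7 9 6 10 4 12)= [14, 5, 2, 3, 12, 13, 10, 9, 8, 6, 4, 11, 0, 7, 1]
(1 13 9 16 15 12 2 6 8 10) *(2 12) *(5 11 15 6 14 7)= [0, 13, 14, 3, 4, 11, 8, 5, 10, 16, 1, 15, 12, 9, 7, 2, 6]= (1 13 9 16 6 8 10)(2 14 7 5 11 15)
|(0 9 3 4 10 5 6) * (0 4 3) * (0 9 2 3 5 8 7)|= 9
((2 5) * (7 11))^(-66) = (11)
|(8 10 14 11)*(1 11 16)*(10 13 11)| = |(1 10 14 16)(8 13 11)| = 12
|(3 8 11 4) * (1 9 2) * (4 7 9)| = 8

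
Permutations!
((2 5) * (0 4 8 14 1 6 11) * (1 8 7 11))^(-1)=((0 4 7 11)(1 6)(2 5)(8 14))^(-1)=(0 11 7 4)(1 6)(2 5)(8 14)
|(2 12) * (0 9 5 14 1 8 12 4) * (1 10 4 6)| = 30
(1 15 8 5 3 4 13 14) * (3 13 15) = (1 3 4 15 8 5 13 14) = [0, 3, 2, 4, 15, 13, 6, 7, 5, 9, 10, 11, 12, 14, 1, 8]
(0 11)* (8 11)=[8, 1, 2, 3, 4, 5, 6, 7, 11, 9, 10, 0]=(0 8 11)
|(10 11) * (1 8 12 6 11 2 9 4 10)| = 20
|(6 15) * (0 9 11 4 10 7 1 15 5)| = 10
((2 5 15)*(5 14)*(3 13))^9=(2 14 5 15)(3 13)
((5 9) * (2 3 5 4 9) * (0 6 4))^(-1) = ((0 6 4 9)(2 3 5))^(-1) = (0 9 4 6)(2 5 3)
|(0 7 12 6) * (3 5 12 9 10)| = 8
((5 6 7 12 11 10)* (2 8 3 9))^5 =(2 8 3 9)(5 10 11 12 7 6)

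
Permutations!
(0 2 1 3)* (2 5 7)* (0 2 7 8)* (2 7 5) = (0 2 1 3 7 5 8) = [2, 3, 1, 7, 4, 8, 6, 5, 0]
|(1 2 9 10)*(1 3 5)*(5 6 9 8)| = 4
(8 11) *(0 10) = (0 10)(8 11) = [10, 1, 2, 3, 4, 5, 6, 7, 11, 9, 0, 8]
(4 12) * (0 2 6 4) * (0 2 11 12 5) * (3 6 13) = [11, 1, 13, 6, 5, 0, 4, 7, 8, 9, 10, 12, 2, 3] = (0 11 12 2 13 3 6 4 5)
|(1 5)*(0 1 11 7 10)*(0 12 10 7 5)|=2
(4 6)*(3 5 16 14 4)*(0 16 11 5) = (0 16 14 4 6 3)(5 11) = [16, 1, 2, 0, 6, 11, 3, 7, 8, 9, 10, 5, 12, 13, 4, 15, 14]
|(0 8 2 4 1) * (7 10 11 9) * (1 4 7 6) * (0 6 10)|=12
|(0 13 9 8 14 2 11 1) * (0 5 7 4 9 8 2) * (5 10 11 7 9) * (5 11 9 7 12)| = |(0 13 8 14)(1 10 9 2 12 5 7 4 11)| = 36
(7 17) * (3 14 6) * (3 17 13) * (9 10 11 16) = [0, 1, 2, 14, 4, 5, 17, 13, 8, 10, 11, 16, 12, 3, 6, 15, 9, 7] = (3 14 6 17 7 13)(9 10 11 16)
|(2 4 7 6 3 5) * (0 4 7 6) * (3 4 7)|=6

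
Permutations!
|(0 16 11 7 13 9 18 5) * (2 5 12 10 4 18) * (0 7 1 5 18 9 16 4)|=|(0 4 9 2 18 12 10)(1 5 7 13 16 11)|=42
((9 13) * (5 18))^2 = ((5 18)(9 13))^2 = (18)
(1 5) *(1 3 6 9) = (1 5 3 6 9) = [0, 5, 2, 6, 4, 3, 9, 7, 8, 1]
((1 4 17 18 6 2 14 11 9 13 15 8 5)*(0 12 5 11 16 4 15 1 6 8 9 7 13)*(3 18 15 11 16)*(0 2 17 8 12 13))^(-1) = ((0 13 1 11 7)(2 14 3 18 12 5 6 17 15 9)(4 8 16))^(-1) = (0 7 11 1 13)(2 9 15 17 6 5 12 18 3 14)(4 16 8)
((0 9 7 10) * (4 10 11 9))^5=((0 4 10)(7 11 9))^5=(0 10 4)(7 9 11)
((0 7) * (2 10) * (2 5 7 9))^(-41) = ((0 9 2 10 5 7))^(-41) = (0 9 2 10 5 7)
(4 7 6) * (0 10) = (0 10)(4 7 6) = [10, 1, 2, 3, 7, 5, 4, 6, 8, 9, 0]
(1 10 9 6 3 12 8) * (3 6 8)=(1 10 9 8)(3 12)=[0, 10, 2, 12, 4, 5, 6, 7, 1, 8, 9, 11, 3]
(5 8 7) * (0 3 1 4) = (0 3 1 4)(5 8 7) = [3, 4, 2, 1, 0, 8, 6, 5, 7]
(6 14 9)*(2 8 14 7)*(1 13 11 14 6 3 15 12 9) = (1 13 11 14)(2 8 6 7)(3 15 12 9) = [0, 13, 8, 15, 4, 5, 7, 2, 6, 3, 10, 14, 9, 11, 1, 12]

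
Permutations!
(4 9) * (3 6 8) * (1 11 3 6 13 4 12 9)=(1 11 3 13 4)(6 8)(9 12)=[0, 11, 2, 13, 1, 5, 8, 7, 6, 12, 10, 3, 9, 4]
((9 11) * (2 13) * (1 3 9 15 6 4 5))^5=(1 6 9 5 15 3 4 11)(2 13)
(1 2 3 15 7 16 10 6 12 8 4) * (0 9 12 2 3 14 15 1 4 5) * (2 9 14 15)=[14, 3, 15, 1, 4, 0, 9, 16, 5, 12, 6, 11, 8, 13, 2, 7, 10]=(0 14 2 15 7 16 10 6 9 12 8 5)(1 3)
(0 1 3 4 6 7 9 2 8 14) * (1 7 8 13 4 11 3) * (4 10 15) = (0 7 9 2 13 10 15 4 6 8 14)(3 11) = [7, 1, 13, 11, 6, 5, 8, 9, 14, 2, 15, 3, 12, 10, 0, 4]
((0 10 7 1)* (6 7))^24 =((0 10 6 7 1))^24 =(0 1 7 6 10)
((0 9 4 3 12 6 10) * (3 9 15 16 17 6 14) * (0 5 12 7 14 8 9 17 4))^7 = (0 5 4 9 10 16 8 6 15 12 17)(3 7 14)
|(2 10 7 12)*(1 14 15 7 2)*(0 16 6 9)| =|(0 16 6 9)(1 14 15 7 12)(2 10)| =20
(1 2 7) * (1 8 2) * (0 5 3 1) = (0 5 3 1)(2 7 8) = [5, 0, 7, 1, 4, 3, 6, 8, 2]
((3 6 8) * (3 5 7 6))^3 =((5 7 6 8))^3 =(5 8 6 7)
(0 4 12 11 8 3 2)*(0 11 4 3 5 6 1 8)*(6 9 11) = (0 3 2 6 1 8 5 9 11)(4 12) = [3, 8, 6, 2, 12, 9, 1, 7, 5, 11, 10, 0, 4]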